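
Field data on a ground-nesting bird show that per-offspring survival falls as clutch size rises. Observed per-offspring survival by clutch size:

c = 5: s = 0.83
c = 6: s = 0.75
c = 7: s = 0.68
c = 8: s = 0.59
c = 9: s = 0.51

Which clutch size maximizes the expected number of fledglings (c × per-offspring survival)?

Expected fledglings = c × s(c):
  c=5: 5 × 0.83 = 4.150
  c=6: 6 × 0.75 = 4.500
  c=7: 7 × 0.68 = 4.760
  c=8: 8 × 0.59 = 4.720
  c=9: 9 × 0.51 = 4.590
Maximum at c = 7 (4.760 fledglings).

7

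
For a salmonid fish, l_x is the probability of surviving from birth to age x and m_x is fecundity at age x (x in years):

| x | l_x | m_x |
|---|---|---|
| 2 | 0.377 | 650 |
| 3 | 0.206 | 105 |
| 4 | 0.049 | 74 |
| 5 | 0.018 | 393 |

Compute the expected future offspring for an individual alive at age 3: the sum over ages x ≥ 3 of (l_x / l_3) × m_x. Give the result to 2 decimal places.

l_3 = 0.206. Conditional survival from age 3 to x is l_x / l_3.
  x=3: (0.206/0.206) × 105 = 105.0000
  x=4: (0.049/0.206) × 74 = 17.6019
  x=5: (0.018/0.206) × 393 = 34.3398
Sum = 105.0000 + 17.6019 + 34.3398 = 156.9417

156.94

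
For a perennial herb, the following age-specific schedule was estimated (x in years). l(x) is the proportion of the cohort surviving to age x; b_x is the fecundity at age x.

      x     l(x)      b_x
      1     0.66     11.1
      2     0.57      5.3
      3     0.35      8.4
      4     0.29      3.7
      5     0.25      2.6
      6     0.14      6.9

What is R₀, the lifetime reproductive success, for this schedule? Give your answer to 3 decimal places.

R₀ = Σ l(x) b_x:
  age 1: 0.66 × 11.1 = 7.3260
  age 2: 0.57 × 5.3 = 3.0210
  age 3: 0.35 × 8.4 = 2.9400
  age 4: 0.29 × 3.7 = 1.0730
  age 5: 0.25 × 2.6 = 0.6500
  age 6: 0.14 × 6.9 = 0.9660
R₀ = 7.3260 + 3.0210 + 2.9400 + 1.0730 + 0.6500 + 0.9660 = 15.9760

15.976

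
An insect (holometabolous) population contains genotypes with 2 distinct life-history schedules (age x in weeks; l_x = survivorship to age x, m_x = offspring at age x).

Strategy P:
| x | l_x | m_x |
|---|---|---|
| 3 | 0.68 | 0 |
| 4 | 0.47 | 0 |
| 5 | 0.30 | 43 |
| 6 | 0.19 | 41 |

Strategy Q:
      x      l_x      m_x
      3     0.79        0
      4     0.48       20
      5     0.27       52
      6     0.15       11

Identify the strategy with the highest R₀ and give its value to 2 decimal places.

25.29

Strategy P: R₀ = 0.68×0 + 0.47×0 + 0.30×43 + 0.19×41 = 20.6900
Strategy Q: R₀ = 0.79×0 + 0.48×20 + 0.27×52 + 0.15×11 = 25.2900
Highest R₀: strategy Q with 25.2900.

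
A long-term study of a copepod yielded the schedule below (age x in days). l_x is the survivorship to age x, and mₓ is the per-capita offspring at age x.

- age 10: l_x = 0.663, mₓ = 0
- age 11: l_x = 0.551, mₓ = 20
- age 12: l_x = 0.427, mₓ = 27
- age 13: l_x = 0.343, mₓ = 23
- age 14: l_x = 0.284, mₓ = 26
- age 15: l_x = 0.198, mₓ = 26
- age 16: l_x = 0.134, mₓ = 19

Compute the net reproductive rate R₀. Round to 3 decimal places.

R₀ = Σ l_x mₓ:
  age 10: 0.663 × 0 = 0.0000
  age 11: 0.551 × 20 = 11.0200
  age 12: 0.427 × 27 = 11.5290
  age 13: 0.343 × 23 = 7.8890
  age 14: 0.284 × 26 = 7.3840
  age 15: 0.198 × 26 = 5.1480
  age 16: 0.134 × 19 = 2.5460
R₀ = 0.0000 + 11.0200 + 11.5290 + 7.8890 + 7.3840 + 5.1480 + 2.5460 = 45.5160

45.516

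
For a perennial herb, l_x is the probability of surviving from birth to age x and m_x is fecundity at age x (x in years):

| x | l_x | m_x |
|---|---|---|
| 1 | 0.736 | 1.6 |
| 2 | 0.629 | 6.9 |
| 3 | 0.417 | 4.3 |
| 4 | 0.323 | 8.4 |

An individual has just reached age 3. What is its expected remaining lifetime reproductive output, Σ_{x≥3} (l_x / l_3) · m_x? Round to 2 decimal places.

l_3 = 0.417. Conditional survival from age 3 to x is l_x / l_3.
  x=3: (0.417/0.417) × 4.3 = 4.3000
  x=4: (0.323/0.417) × 8.4 = 6.5065
Sum = 4.3000 + 6.5065 = 10.8065

10.81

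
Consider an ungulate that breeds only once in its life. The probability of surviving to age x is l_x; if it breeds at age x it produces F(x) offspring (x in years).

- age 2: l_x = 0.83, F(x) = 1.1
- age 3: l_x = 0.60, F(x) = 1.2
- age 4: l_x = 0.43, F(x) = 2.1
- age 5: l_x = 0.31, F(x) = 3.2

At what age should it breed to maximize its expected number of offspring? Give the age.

Expected offspring if breeding at age x = l_x × F(x):
  age 2: 0.83 × 1.1 = 0.913
  age 3: 0.60 × 1.2 = 0.720
  age 4: 0.43 × 2.1 = 0.903
  age 5: 0.31 × 3.2 = 0.992
Maximum at age 5 (0.992).

5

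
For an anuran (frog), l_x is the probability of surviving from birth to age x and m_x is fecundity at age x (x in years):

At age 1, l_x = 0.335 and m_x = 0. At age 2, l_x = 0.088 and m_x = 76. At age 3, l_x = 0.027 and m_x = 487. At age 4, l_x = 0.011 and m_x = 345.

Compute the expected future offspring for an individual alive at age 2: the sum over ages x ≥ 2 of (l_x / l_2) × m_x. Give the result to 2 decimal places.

268.55

l_2 = 0.088. Conditional survival from age 2 to x is l_x / l_2.
  x=2: (0.088/0.088) × 76 = 76.0000
  x=3: (0.027/0.088) × 487 = 149.4205
  x=4: (0.011/0.088) × 345 = 43.1250
Sum = 76.0000 + 149.4205 + 43.1250 = 268.5455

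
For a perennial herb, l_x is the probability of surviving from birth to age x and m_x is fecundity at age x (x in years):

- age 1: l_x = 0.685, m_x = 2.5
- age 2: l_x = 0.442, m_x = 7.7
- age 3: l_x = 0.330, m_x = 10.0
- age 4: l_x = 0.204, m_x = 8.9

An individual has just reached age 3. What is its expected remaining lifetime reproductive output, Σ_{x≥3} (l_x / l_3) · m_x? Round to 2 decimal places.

15.50

l_3 = 0.330. Conditional survival from age 3 to x is l_x / l_3.
  x=3: (0.330/0.330) × 10.0 = 10.0000
  x=4: (0.204/0.330) × 8.9 = 5.5018
Sum = 10.0000 + 5.5018 = 15.5018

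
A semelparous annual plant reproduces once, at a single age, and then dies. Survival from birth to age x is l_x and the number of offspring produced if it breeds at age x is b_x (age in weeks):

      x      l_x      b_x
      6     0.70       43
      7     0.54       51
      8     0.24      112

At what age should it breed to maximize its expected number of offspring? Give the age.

Expected offspring if breeding at age x = l_x × b_x:
  age 6: 0.70 × 43 = 30.100
  age 7: 0.54 × 51 = 27.540
  age 8: 0.24 × 112 = 26.880
Maximum at age 6 (30.100).

6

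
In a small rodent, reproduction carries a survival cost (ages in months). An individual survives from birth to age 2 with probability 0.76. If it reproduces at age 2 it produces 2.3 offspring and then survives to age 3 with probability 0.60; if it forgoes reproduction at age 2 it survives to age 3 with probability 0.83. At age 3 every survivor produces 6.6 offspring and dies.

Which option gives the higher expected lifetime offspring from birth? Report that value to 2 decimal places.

4.76

breed at age 2: R₀ = 0.76 × (2.3 + 0.60 × 6.6) = 0.76 × 6.2600 = 4.7576
delay to age 3: R₀ = 0.76 × (0.83 × 6.6) = 0.76 × 5.4780 = 4.1633
Higher: breed at age 2 (4.7576).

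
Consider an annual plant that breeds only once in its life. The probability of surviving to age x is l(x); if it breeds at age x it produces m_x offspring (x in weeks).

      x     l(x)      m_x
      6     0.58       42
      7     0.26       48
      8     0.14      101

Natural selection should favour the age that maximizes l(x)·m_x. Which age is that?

Expected offspring if breeding at age x = l(x) × m_x:
  age 6: 0.58 × 42 = 24.360
  age 7: 0.26 × 48 = 12.480
  age 8: 0.14 × 101 = 14.140
Maximum at age 6 (24.360).

6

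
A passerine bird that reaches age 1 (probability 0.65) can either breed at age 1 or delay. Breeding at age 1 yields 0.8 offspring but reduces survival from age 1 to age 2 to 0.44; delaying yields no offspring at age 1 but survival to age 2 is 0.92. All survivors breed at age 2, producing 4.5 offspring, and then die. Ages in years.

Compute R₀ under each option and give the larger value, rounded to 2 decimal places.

breed at age 1: R₀ = 0.65 × (0.8 + 0.44 × 4.5) = 0.65 × 2.7800 = 1.8070
delay to age 2: R₀ = 0.65 × (0.92 × 4.5) = 0.65 × 4.1400 = 2.6910
Higher: delay to age 2 (2.6910).

2.69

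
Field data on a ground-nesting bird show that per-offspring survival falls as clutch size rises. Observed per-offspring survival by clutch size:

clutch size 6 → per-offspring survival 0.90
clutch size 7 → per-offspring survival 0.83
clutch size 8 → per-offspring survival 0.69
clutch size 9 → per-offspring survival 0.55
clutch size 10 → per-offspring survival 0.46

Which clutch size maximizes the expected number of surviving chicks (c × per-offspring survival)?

Expected surviving chicks = c × s(c):
  c=6: 6 × 0.90 = 5.400
  c=7: 7 × 0.83 = 5.810
  c=8: 8 × 0.69 = 5.520
  c=9: 9 × 0.55 = 4.950
  c=10: 10 × 0.46 = 4.600
Maximum at c = 7 (5.810 surviving chicks).

7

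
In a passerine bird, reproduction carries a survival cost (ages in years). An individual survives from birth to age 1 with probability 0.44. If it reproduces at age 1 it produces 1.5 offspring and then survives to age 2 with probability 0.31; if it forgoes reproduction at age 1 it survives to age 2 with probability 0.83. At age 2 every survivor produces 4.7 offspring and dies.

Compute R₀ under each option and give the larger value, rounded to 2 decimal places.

breed at age 1: R₀ = 0.44 × (1.5 + 0.31 × 4.7) = 0.44 × 2.9570 = 1.3011
delay to age 2: R₀ = 0.44 × (0.83 × 4.7) = 0.44 × 3.9010 = 1.7164
Higher: delay to age 2 (1.7164).

1.72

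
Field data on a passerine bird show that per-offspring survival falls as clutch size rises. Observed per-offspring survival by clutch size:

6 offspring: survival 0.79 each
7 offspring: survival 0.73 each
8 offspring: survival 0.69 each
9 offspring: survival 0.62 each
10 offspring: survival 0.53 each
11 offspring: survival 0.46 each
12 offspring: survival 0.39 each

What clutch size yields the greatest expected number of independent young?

9

Expected independent young = c × s(c):
  c=6: 6 × 0.79 = 4.740
  c=7: 7 × 0.73 = 5.110
  c=8: 8 × 0.69 = 5.520
  c=9: 9 × 0.62 = 5.580
  c=10: 10 × 0.53 = 5.300
  c=11: 11 × 0.46 = 5.060
  c=12: 12 × 0.39 = 4.680
Maximum at c = 9 (5.580 independent young).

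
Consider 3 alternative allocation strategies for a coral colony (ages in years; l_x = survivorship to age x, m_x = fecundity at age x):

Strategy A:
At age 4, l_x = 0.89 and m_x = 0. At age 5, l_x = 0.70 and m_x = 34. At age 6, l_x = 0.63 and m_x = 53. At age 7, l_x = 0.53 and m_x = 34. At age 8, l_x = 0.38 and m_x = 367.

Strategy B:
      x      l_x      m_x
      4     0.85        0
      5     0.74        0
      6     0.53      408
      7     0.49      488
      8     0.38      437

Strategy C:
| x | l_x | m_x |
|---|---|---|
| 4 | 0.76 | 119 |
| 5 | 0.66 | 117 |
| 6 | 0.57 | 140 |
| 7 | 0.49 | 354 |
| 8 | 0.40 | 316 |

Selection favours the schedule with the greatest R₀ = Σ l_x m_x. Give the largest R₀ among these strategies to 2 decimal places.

621.42

Strategy A: R₀ = 0.89×0 + 0.70×34 + 0.63×53 + 0.53×34 + 0.38×367 = 214.6700
Strategy B: R₀ = 0.85×0 + 0.74×0 + 0.53×408 + 0.49×488 + 0.38×437 = 621.4200
Strategy C: R₀ = 0.76×119 + 0.66×117 + 0.57×140 + 0.49×354 + 0.40×316 = 547.3200
Highest R₀: strategy B with 621.4200.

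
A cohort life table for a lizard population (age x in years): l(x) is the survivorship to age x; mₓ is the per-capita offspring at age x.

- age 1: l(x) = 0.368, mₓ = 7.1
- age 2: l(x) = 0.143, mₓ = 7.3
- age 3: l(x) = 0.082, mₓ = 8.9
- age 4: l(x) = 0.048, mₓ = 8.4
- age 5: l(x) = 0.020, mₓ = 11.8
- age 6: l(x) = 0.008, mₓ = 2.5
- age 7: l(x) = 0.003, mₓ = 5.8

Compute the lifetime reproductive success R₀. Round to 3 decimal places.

R₀ = Σ l(x) mₓ:
  age 1: 0.368 × 7.1 = 2.6128
  age 2: 0.143 × 7.3 = 1.0439
  age 3: 0.082 × 8.9 = 0.7298
  age 4: 0.048 × 8.4 = 0.4032
  age 5: 0.020 × 11.8 = 0.2360
  age 6: 0.008 × 2.5 = 0.0200
  age 7: 0.003 × 5.8 = 0.0174
R₀ = 2.6128 + 1.0439 + 0.7298 + 0.4032 + 0.2360 + 0.0200 + 0.0174 = 5.0631

5.063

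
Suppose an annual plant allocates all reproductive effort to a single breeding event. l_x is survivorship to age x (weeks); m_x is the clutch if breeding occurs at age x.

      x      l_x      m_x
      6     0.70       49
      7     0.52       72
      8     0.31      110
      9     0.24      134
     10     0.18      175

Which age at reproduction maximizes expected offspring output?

Expected offspring if breeding at age x = l_x × m_x:
  age 6: 0.70 × 49 = 34.300
  age 7: 0.52 × 72 = 37.440
  age 8: 0.31 × 110 = 34.100
  age 9: 0.24 × 134 = 32.160
  age 10: 0.18 × 175 = 31.500
Maximum at age 7 (37.440).

7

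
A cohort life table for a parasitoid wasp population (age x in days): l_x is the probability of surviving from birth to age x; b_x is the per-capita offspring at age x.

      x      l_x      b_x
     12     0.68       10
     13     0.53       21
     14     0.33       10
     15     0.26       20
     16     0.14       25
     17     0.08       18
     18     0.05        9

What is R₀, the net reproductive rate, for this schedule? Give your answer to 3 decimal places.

R₀ = Σ l_x b_x:
  age 12: 0.68 × 10 = 6.8000
  age 13: 0.53 × 21 = 11.1300
  age 14: 0.33 × 10 = 3.3000
  age 15: 0.26 × 20 = 5.2000
  age 16: 0.14 × 25 = 3.5000
  age 17: 0.08 × 18 = 1.4400
  age 18: 0.05 × 9 = 0.4500
R₀ = 6.8000 + 11.1300 + 3.3000 + 5.2000 + 3.5000 + 1.4400 + 0.4500 = 31.8200

31.820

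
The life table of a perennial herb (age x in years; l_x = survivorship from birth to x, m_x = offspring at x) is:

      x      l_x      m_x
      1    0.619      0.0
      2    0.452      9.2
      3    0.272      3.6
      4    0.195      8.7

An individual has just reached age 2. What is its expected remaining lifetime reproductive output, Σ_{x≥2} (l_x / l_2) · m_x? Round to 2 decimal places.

l_2 = 0.452. Conditional survival from age 2 to x is l_x / l_2.
  x=2: (0.452/0.452) × 9.2 = 9.2000
  x=3: (0.272/0.452) × 3.6 = 2.1664
  x=4: (0.195/0.452) × 8.7 = 3.7533
Sum = 9.2000 + 2.1664 + 3.7533 = 15.1197

15.12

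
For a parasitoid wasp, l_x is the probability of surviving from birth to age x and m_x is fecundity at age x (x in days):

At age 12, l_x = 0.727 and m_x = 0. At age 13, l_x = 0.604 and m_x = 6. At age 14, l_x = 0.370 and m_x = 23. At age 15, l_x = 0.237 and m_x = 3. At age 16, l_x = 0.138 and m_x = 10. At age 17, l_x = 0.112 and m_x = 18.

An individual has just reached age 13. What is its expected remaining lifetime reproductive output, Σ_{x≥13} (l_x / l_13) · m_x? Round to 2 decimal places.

l_13 = 0.604. Conditional survival from age 13 to x is l_x / l_13.
  x=13: (0.604/0.604) × 6 = 6.0000
  x=14: (0.370/0.604) × 23 = 14.0894
  x=15: (0.237/0.604) × 3 = 1.1772
  x=16: (0.138/0.604) × 10 = 2.2848
  x=17: (0.112/0.604) × 18 = 3.3377
Sum = 6.0000 + 14.0894 + 1.1772 + 2.2848 + 3.3377 = 26.8891

26.89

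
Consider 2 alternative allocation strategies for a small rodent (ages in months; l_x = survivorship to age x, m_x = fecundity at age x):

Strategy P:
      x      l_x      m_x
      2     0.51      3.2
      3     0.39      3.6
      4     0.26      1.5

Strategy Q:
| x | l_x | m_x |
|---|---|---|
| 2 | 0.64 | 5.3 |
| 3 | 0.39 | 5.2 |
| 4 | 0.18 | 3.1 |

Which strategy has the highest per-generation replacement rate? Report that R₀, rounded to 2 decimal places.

Strategy P: R₀ = 0.51×3.2 + 0.39×3.6 + 0.26×1.5 = 3.4260
Strategy Q: R₀ = 0.64×5.3 + 0.39×5.2 + 0.18×3.1 = 5.9780
Highest R₀: strategy Q with 5.9780.

5.98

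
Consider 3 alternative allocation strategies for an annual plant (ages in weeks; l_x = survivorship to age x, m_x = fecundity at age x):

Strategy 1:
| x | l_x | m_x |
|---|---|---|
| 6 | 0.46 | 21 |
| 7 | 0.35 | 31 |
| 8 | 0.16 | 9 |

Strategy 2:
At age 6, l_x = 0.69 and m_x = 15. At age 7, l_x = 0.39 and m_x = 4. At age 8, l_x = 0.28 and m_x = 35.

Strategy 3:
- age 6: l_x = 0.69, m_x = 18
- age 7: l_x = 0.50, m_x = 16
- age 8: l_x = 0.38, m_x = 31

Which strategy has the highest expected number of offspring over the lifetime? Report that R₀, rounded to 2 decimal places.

Strategy 1: R₀ = 0.46×21 + 0.35×31 + 0.16×9 = 21.9500
Strategy 2: R₀ = 0.69×15 + 0.39×4 + 0.28×35 = 21.7100
Strategy 3: R₀ = 0.69×18 + 0.50×16 + 0.38×31 = 32.2000
Highest R₀: strategy 3 with 32.2000.

32.20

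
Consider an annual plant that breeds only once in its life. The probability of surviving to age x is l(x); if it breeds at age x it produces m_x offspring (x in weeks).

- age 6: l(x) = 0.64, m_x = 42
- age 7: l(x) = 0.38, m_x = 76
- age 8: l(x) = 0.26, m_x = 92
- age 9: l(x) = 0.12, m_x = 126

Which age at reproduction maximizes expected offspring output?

7

Expected offspring if breeding at age x = l(x) × m_x:
  age 6: 0.64 × 42 = 26.880
  age 7: 0.38 × 76 = 28.880
  age 8: 0.26 × 92 = 23.920
  age 9: 0.12 × 126 = 15.120
Maximum at age 7 (28.880).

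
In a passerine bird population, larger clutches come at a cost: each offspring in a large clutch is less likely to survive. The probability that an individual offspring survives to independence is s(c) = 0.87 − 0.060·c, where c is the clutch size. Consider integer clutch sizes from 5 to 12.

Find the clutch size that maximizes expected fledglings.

Expected fledglings = c × s(c):
  c=5: 5 × 0.570 = 2.850
  c=6: 6 × 0.510 = 3.060
  c=7: 7 × 0.450 = 3.150
  c=8: 8 × 0.390 = 3.120
  c=9: 9 × 0.330 = 2.970
  c=10: 10 × 0.270 = 2.700
  c=11: 11 × 0.210 = 2.310
  c=12: 12 × 0.150 = 1.800
Maximum at c = 7 (3.150 fledglings).

7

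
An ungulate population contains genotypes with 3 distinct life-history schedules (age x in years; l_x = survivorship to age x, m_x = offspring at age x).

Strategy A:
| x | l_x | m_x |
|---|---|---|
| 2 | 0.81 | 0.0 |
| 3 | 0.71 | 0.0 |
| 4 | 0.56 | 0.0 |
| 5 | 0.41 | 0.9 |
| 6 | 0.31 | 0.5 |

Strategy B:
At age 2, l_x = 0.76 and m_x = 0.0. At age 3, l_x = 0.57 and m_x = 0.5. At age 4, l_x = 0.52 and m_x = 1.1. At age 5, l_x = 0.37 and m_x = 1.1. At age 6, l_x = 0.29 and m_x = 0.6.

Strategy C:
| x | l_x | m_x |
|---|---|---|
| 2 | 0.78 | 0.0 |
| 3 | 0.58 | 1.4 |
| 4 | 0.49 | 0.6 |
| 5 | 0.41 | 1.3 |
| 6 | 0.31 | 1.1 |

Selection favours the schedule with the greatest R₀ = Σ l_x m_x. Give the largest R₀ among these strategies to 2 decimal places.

Strategy A: R₀ = 0.81×0.0 + 0.71×0.0 + 0.56×0.0 + 0.41×0.9 + 0.31×0.5 = 0.5240
Strategy B: R₀ = 0.76×0.0 + 0.57×0.5 + 0.52×1.1 + 0.37×1.1 + 0.29×0.6 = 1.4380
Strategy C: R₀ = 0.78×0.0 + 0.58×1.4 + 0.49×0.6 + 0.41×1.3 + 0.31×1.1 = 1.9800
Highest R₀: strategy C with 1.9800.

1.98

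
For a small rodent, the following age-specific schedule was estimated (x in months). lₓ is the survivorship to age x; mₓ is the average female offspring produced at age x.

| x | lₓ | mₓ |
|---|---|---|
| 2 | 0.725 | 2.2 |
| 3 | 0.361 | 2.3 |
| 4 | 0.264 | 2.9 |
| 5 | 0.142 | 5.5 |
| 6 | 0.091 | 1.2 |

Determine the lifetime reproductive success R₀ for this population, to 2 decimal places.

R₀ = Σ lₓ mₓ:
  age 2: 0.725 × 2.2 = 1.5950
  age 3: 0.361 × 2.3 = 0.8303
  age 4: 0.264 × 2.9 = 0.7656
  age 5: 0.142 × 5.5 = 0.7810
  age 6: 0.091 × 1.2 = 0.1092
R₀ = 1.5950 + 0.8303 + 0.7656 + 0.7810 + 0.1092 = 4.0811

4.08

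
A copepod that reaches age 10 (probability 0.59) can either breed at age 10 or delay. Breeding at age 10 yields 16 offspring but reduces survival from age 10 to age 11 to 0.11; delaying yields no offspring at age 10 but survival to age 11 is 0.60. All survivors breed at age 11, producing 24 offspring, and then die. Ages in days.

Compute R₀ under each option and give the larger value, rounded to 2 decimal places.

11.00

breed at age 10: R₀ = 0.59 × (16 + 0.11 × 24) = 0.59 × 18.6400 = 10.9976
delay to age 11: R₀ = 0.59 × (0.60 × 24) = 0.59 × 14.4000 = 8.4960
Higher: breed at age 10 (10.9976).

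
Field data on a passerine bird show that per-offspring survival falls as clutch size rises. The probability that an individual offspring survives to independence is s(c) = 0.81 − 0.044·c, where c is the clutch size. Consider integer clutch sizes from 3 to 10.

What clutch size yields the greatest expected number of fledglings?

Expected fledglings = c × s(c):
  c=3: 3 × 0.678 = 2.034
  c=4: 4 × 0.634 = 2.536
  c=5: 5 × 0.590 = 2.950
  c=6: 6 × 0.546 = 3.276
  c=7: 7 × 0.502 = 3.514
  c=8: 8 × 0.458 = 3.664
  c=9: 9 × 0.414 = 3.726
  c=10: 10 × 0.370 = 3.700
Maximum at c = 9 (3.726 fledglings).

9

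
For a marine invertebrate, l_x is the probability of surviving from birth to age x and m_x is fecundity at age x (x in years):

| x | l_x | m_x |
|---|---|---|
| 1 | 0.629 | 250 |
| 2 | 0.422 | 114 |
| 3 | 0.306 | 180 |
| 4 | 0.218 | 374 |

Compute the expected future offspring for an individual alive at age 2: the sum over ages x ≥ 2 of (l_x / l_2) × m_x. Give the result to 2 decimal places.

l_2 = 0.422. Conditional survival from age 2 to x is l_x / l_2.
  x=2: (0.422/0.422) × 114 = 114.0000
  x=3: (0.306/0.422) × 180 = 130.5213
  x=4: (0.218/0.422) × 374 = 193.2038
Sum = 114.0000 + 130.5213 + 193.2038 = 437.7251

437.73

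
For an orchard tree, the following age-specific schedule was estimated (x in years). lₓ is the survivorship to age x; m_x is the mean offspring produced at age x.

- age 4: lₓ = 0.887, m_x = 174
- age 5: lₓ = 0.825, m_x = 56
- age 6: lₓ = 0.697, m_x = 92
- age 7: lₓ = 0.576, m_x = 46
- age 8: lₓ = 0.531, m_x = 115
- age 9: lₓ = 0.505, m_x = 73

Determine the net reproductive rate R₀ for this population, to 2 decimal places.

R₀ = Σ lₓ m_x:
  age 4: 0.887 × 174 = 154.3380
  age 5: 0.825 × 56 = 46.2000
  age 6: 0.697 × 92 = 64.1240
  age 7: 0.576 × 46 = 26.4960
  age 8: 0.531 × 115 = 61.0650
  age 9: 0.505 × 73 = 36.8650
R₀ = 154.3380 + 46.2000 + 64.1240 + 26.4960 + 61.0650 + 36.8650 = 389.0880

389.09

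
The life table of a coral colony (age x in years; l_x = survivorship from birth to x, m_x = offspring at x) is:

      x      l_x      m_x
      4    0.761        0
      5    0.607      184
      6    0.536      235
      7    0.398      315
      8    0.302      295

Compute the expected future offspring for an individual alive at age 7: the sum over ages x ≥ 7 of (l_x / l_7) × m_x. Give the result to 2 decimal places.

538.84

l_7 = 0.398. Conditional survival from age 7 to x is l_x / l_7.
  x=7: (0.398/0.398) × 315 = 315.0000
  x=8: (0.302/0.398) × 295 = 223.8442
Sum = 315.0000 + 223.8442 = 538.8442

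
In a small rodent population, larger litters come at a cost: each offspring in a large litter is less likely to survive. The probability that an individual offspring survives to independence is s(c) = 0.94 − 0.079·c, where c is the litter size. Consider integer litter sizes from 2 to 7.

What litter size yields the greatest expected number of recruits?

6

Expected recruits = c × s(c):
  c=2: 2 × 0.782 = 1.564
  c=3: 3 × 0.703 = 2.109
  c=4: 4 × 0.624 = 2.496
  c=5: 5 × 0.545 = 2.725
  c=6: 6 × 0.466 = 2.796
  c=7: 7 × 0.387 = 2.709
Maximum at c = 6 (2.796 recruits).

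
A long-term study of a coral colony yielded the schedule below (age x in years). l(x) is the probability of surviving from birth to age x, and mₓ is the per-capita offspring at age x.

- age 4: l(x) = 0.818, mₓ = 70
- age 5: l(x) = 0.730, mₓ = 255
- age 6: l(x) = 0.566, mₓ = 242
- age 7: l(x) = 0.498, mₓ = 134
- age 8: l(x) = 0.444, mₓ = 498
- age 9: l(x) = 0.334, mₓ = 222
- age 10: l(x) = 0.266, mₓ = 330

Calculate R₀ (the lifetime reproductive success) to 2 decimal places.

R₀ = Σ l(x) mₓ:
  age 4: 0.818 × 70 = 57.2600
  age 5: 0.730 × 255 = 186.1500
  age 6: 0.566 × 242 = 136.9720
  age 7: 0.498 × 134 = 66.7320
  age 8: 0.444 × 498 = 221.1120
  age 9: 0.334 × 222 = 74.1480
  age 10: 0.266 × 330 = 87.7800
R₀ = 57.2600 + 186.1500 + 136.9720 + 66.7320 + 221.1120 + 74.1480 + 87.7800 = 830.1540

830.15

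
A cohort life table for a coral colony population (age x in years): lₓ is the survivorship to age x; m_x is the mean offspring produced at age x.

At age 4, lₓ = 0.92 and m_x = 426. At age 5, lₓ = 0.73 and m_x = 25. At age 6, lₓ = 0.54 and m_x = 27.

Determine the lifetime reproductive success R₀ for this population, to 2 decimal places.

424.75

R₀ = Σ lₓ m_x:
  age 4: 0.92 × 426 = 391.9200
  age 5: 0.73 × 25 = 18.2500
  age 6: 0.54 × 27 = 14.5800
R₀ = 391.9200 + 18.2500 + 14.5800 = 424.7500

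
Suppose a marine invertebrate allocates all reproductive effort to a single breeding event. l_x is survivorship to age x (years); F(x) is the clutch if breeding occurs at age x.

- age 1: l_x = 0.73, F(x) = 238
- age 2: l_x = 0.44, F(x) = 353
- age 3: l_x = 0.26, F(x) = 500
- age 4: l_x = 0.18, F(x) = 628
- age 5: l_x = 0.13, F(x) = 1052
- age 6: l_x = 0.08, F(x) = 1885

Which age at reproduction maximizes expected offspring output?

Expected offspring if breeding at age x = l_x × F(x):
  age 1: 0.73 × 238 = 173.740
  age 2: 0.44 × 353 = 155.320
  age 3: 0.26 × 500 = 130.000
  age 4: 0.18 × 628 = 113.040
  age 5: 0.13 × 1052 = 136.760
  age 6: 0.08 × 1885 = 150.800
Maximum at age 1 (173.740).

1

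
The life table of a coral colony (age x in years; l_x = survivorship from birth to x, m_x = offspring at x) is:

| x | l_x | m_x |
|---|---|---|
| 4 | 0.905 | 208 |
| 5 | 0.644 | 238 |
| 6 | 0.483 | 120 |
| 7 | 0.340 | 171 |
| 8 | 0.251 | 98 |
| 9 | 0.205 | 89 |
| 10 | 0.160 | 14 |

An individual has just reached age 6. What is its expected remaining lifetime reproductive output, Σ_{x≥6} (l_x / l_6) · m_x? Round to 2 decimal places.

l_6 = 0.483. Conditional survival from age 6 to x is l_x / l_6.
  x=6: (0.483/0.483) × 120 = 120.0000
  x=7: (0.340/0.483) × 171 = 120.3727
  x=8: (0.251/0.483) × 98 = 50.9275
  x=9: (0.205/0.483) × 89 = 37.7743
  x=10: (0.160/0.483) × 14 = 4.6377
Sum = 120.0000 + 120.3727 + 50.9275 + 37.7743 + 4.6377 = 333.7122

333.71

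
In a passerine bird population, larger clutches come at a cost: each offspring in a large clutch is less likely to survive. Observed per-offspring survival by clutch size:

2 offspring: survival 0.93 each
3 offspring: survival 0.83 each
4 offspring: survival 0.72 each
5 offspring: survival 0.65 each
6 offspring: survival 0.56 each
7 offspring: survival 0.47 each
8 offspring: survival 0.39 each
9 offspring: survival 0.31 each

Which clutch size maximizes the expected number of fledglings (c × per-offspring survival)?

6

Expected fledglings = c × s(c):
  c=2: 2 × 0.93 = 1.860
  c=3: 3 × 0.83 = 2.490
  c=4: 4 × 0.72 = 2.880
  c=5: 5 × 0.65 = 3.250
  c=6: 6 × 0.56 = 3.360
  c=7: 7 × 0.47 = 3.290
  c=8: 8 × 0.39 = 3.120
  c=9: 9 × 0.31 = 2.790
Maximum at c = 6 (3.360 fledglings).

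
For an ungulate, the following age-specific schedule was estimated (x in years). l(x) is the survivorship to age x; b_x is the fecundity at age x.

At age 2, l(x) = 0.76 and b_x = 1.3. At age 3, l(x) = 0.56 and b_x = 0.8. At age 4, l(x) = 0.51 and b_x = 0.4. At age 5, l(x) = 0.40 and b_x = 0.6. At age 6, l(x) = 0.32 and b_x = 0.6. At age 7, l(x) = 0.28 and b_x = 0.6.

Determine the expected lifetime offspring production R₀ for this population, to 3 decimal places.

R₀ = Σ l(x) b_x:
  age 2: 0.76 × 1.3 = 0.9880
  age 3: 0.56 × 0.8 = 0.4480
  age 4: 0.51 × 0.4 = 0.2040
  age 5: 0.40 × 0.6 = 0.2400
  age 6: 0.32 × 0.6 = 0.1920
  age 7: 0.28 × 0.6 = 0.1680
R₀ = 0.9880 + 0.4480 + 0.2040 + 0.2400 + 0.1920 + 0.1680 = 2.2400

2.240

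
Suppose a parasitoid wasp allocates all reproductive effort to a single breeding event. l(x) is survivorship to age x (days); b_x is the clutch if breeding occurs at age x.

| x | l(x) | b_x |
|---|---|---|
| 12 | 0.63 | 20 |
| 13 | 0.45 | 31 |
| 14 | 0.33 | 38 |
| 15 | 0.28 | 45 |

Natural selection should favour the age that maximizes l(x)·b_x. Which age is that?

13

Expected offspring if breeding at age x = l(x) × b_x:
  age 12: 0.63 × 20 = 12.600
  age 13: 0.45 × 31 = 13.950
  age 14: 0.33 × 38 = 12.540
  age 15: 0.28 × 45 = 12.600
Maximum at age 13 (13.950).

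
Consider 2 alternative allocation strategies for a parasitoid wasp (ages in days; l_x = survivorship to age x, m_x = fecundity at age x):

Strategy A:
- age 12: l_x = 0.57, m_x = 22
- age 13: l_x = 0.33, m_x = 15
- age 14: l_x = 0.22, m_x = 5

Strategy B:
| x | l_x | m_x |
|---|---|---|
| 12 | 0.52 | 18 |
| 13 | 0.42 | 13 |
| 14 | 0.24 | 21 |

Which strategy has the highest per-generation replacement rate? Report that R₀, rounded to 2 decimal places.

Strategy A: R₀ = 0.57×22 + 0.33×15 + 0.22×5 = 18.5900
Strategy B: R₀ = 0.52×18 + 0.42×13 + 0.24×21 = 19.8600
Highest R₀: strategy B with 19.8600.

19.86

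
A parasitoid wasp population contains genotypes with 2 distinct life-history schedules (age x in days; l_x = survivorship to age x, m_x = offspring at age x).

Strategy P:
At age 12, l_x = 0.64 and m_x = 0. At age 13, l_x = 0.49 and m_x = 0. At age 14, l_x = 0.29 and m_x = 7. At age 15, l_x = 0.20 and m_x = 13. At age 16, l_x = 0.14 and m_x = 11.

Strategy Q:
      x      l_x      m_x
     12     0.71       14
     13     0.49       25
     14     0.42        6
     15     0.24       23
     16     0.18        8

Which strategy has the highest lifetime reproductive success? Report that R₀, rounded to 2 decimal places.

Strategy P: R₀ = 0.64×0 + 0.49×0 + 0.29×7 + 0.20×13 + 0.14×11 = 6.1700
Strategy Q: R₀ = 0.71×14 + 0.49×25 + 0.42×6 + 0.24×23 + 0.18×8 = 31.6700
Highest R₀: strategy Q with 31.6700.

31.67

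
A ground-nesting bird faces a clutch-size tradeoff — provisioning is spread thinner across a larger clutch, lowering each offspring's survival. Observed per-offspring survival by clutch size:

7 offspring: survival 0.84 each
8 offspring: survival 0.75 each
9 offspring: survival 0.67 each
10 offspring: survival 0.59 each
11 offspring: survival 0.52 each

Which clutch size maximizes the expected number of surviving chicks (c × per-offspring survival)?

Expected surviving chicks = c × s(c):
  c=7: 7 × 0.84 = 5.880
  c=8: 8 × 0.75 = 6.000
  c=9: 9 × 0.67 = 6.030
  c=10: 10 × 0.59 = 5.900
  c=11: 11 × 0.52 = 5.720
Maximum at c = 9 (6.030 surviving chicks).

9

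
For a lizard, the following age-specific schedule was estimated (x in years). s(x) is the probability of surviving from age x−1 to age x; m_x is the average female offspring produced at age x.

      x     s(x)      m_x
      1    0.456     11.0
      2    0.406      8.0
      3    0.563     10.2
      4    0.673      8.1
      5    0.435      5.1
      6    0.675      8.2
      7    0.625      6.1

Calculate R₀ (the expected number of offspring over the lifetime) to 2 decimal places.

8.53

Survivorship from birth: l_x = s_1·s_2·…·s_x.
  l_1 = 0.45600
  l_2 = 0.18514
  l_3 = 0.10423
  l_4 = 0.07015
  l_5 = 0.03051
  l_6 = 0.02060
  l_7 = 0.01287
R₀ = Σ l_x m_x:
  age 1: 0.45600 × 11.0 = 5.0160
  age 2: 0.18514 × 8.0 = 1.4811
  age 3: 0.10423 × 10.2 = 1.0631
  age 4: 0.07015 × 8.1 = 0.5682
  age 5: 0.03051 × 5.1 = 0.1556
  age 6: 0.02060 × 8.2 = 0.1689
  age 7: 0.01287 × 6.1 = 0.0785
R₀ = 5.0160 + 1.4811 + 1.0631 + 0.5682 + 0.1556 + 0.1689 + 0.0785 = 8.5315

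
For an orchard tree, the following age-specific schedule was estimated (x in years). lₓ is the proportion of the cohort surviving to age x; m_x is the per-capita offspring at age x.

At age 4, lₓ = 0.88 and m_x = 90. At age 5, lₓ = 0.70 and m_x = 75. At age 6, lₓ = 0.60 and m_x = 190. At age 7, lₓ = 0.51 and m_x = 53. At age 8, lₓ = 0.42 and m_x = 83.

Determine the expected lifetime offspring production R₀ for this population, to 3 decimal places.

R₀ = Σ lₓ m_x:
  age 4: 0.88 × 90 = 79.2000
  age 5: 0.70 × 75 = 52.5000
  age 6: 0.60 × 190 = 114.0000
  age 7: 0.51 × 53 = 27.0300
  age 8: 0.42 × 83 = 34.8600
R₀ = 79.2000 + 52.5000 + 114.0000 + 27.0300 + 34.8600 = 307.5900

307.590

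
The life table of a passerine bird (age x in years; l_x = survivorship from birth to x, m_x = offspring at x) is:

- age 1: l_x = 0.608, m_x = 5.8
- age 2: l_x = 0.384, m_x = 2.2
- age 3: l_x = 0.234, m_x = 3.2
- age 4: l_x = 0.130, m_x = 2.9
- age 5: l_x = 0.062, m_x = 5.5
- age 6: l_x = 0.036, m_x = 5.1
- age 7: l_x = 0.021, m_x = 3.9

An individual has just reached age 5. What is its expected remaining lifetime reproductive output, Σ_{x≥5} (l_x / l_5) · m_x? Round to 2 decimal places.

l_5 = 0.062. Conditional survival from age 5 to x is l_x / l_5.
  x=5: (0.062/0.062) × 5.5 = 5.5000
  x=6: (0.036/0.062) × 5.1 = 2.9613
  x=7: (0.021/0.062) × 3.9 = 1.3210
Sum = 5.5000 + 2.9613 + 1.3210 = 9.7823

9.78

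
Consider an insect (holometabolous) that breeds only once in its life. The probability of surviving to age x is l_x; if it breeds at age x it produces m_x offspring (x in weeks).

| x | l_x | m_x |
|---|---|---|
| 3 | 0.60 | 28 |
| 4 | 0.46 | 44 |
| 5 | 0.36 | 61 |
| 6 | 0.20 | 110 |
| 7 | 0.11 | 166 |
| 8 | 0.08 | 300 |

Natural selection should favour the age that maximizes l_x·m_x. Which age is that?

8

Expected offspring if breeding at age x = l_x × m_x:
  age 3: 0.60 × 28 = 16.800
  age 4: 0.46 × 44 = 20.240
  age 5: 0.36 × 61 = 21.960
  age 6: 0.20 × 110 = 22.000
  age 7: 0.11 × 166 = 18.260
  age 8: 0.08 × 300 = 24.000
Maximum at age 8 (24.000).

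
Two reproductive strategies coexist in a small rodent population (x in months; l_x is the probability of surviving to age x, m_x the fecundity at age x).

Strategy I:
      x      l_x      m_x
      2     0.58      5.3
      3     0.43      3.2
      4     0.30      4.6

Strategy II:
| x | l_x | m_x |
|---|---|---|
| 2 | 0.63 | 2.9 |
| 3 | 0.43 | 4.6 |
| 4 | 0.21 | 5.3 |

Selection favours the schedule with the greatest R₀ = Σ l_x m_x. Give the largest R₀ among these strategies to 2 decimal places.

5.83

Strategy I: R₀ = 0.58×5.3 + 0.43×3.2 + 0.30×4.6 = 5.8300
Strategy II: R₀ = 0.63×2.9 + 0.43×4.6 + 0.21×5.3 = 4.9180
Highest R₀: strategy I with 5.8300.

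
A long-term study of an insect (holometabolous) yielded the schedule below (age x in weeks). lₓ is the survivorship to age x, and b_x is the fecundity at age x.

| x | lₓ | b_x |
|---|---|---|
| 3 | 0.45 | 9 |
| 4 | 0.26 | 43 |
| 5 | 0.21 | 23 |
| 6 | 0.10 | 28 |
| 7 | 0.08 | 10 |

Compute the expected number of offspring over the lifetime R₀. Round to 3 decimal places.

R₀ = Σ lₓ b_x:
  age 3: 0.45 × 9 = 4.0500
  age 4: 0.26 × 43 = 11.1800
  age 5: 0.21 × 23 = 4.8300
  age 6: 0.10 × 28 = 2.8000
  age 7: 0.08 × 10 = 0.8000
R₀ = 4.0500 + 11.1800 + 4.8300 + 2.8000 + 0.8000 = 23.6600

23.660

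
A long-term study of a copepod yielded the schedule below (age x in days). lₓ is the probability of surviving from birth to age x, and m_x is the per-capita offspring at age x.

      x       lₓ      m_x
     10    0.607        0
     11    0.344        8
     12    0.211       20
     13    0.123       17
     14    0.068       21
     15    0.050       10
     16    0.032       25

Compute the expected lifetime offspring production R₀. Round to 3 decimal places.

R₀ = Σ lₓ m_x:
  age 10: 0.607 × 0 = 0.0000
  age 11: 0.344 × 8 = 2.7520
  age 12: 0.211 × 20 = 4.2200
  age 13: 0.123 × 17 = 2.0910
  age 14: 0.068 × 21 = 1.4280
  age 15: 0.050 × 10 = 0.5000
  age 16: 0.032 × 25 = 0.8000
R₀ = 0.0000 + 2.7520 + 4.2200 + 2.0910 + 1.4280 + 0.5000 + 0.8000 = 11.7910

11.791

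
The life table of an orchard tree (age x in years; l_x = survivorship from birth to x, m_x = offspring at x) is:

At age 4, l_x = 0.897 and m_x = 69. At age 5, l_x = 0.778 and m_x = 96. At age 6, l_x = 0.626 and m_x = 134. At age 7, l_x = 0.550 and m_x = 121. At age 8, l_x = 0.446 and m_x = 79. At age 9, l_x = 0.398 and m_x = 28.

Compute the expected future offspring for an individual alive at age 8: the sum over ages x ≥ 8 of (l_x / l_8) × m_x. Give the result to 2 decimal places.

103.99

l_8 = 0.446. Conditional survival from age 8 to x is l_x / l_8.
  x=8: (0.446/0.446) × 79 = 79.0000
  x=9: (0.398/0.446) × 28 = 24.9865
Sum = 79.0000 + 24.9865 = 103.9865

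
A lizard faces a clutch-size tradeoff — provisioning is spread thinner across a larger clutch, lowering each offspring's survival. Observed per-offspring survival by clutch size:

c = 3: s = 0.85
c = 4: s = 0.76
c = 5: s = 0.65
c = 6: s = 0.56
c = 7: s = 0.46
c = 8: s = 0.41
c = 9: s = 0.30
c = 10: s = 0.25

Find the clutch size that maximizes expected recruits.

Expected recruits = c × s(c):
  c=3: 3 × 0.85 = 2.550
  c=4: 4 × 0.76 = 3.040
  c=5: 5 × 0.65 = 3.250
  c=6: 6 × 0.56 = 3.360
  c=7: 7 × 0.46 = 3.220
  c=8: 8 × 0.41 = 3.280
  c=9: 9 × 0.30 = 2.700
  c=10: 10 × 0.25 = 2.500
Maximum at c = 6 (3.360 recruits).

6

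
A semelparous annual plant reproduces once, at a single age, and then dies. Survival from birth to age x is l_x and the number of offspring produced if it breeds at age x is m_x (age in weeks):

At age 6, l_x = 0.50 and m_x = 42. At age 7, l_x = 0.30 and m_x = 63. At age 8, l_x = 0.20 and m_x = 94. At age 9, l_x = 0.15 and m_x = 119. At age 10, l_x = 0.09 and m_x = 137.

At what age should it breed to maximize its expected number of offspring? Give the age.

Expected offspring if breeding at age x = l_x × m_x:
  age 6: 0.50 × 42 = 21.000
  age 7: 0.30 × 63 = 18.900
  age 8: 0.20 × 94 = 18.800
  age 9: 0.15 × 119 = 17.850
  age 10: 0.09 × 137 = 12.330
Maximum at age 6 (21.000).

6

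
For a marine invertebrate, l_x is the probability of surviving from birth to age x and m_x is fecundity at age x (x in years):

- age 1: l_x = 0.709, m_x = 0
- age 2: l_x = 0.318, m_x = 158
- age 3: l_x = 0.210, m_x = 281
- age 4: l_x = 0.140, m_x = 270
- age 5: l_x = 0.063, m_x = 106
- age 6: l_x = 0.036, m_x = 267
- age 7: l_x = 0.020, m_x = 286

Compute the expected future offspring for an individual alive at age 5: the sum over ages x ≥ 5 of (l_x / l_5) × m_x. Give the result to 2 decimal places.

349.37

l_5 = 0.063. Conditional survival from age 5 to x is l_x / l_5.
  x=5: (0.063/0.063) × 106 = 106.0000
  x=6: (0.036/0.063) × 267 = 152.5714
  x=7: (0.020/0.063) × 286 = 90.7937
Sum = 106.0000 + 152.5714 + 90.7937 = 349.3651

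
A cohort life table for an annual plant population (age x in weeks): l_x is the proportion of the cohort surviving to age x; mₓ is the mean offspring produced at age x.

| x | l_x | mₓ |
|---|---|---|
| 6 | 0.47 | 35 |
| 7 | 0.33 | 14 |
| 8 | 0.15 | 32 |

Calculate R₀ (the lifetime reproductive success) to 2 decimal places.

R₀ = Σ l_x mₓ:
  age 6: 0.47 × 35 = 16.4500
  age 7: 0.33 × 14 = 4.6200
  age 8: 0.15 × 32 = 4.8000
R₀ = 16.4500 + 4.6200 + 4.8000 = 25.8700

25.87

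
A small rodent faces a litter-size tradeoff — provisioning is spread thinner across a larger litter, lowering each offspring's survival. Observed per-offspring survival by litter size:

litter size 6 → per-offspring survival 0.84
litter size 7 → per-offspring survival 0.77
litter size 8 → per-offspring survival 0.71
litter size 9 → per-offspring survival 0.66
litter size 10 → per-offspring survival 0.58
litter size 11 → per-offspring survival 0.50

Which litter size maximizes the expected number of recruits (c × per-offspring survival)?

Expected recruits = c × s(c):
  c=6: 6 × 0.84 = 5.040
  c=7: 7 × 0.77 = 5.390
  c=8: 8 × 0.71 = 5.680
  c=9: 9 × 0.66 = 5.940
  c=10: 10 × 0.58 = 5.800
  c=11: 11 × 0.50 = 5.500
Maximum at c = 9 (5.940 recruits).

9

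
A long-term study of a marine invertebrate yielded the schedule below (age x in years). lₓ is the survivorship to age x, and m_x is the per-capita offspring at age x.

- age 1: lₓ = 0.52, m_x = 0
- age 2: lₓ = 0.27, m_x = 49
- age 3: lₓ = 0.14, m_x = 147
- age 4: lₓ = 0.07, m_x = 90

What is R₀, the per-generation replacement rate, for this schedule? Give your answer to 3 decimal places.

R₀ = Σ lₓ m_x:
  age 1: 0.52 × 0 = 0.0000
  age 2: 0.27 × 49 = 13.2300
  age 3: 0.14 × 147 = 20.5800
  age 4: 0.07 × 90 = 6.3000
R₀ = 0.0000 + 13.2300 + 20.5800 + 6.3000 = 40.1100

40.110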